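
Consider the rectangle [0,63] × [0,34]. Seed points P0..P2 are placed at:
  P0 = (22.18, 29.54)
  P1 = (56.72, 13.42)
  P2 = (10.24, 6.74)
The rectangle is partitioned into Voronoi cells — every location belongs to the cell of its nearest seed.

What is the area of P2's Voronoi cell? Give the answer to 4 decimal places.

Area of P2's cell: 605.2608

1. box [0,63]×[0,34]: [(0, 0) (63, 0) (63, 34) (0, 34)]
2. ⊥bis P2·P0 via (16.21,18.14): [(0, 26.6289) (0, 0) (50.8492, 0)]  |A|=677.0296
3. ⊥bis P2·P1 via (33.48,10.08): [(33.6329, 9.0159) (0, 26.6289) (0, 0) (34.9287, 0)]  |A|=605.2608
4. canonical 4-gon: [(33.6329, 9.0159) (0, 26.6289) (0, 0) (34.9287, 0)]
5. shoelace: 605.2608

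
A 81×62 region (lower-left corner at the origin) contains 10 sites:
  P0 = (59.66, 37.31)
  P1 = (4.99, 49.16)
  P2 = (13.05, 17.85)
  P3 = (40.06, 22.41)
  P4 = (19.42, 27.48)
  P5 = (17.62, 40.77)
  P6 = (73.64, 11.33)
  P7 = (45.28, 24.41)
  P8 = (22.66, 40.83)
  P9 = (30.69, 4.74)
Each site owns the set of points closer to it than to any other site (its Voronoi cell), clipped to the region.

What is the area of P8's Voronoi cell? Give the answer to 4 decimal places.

1. box [0,81]×[0,62]: [(0, 0) (81, 0) (81, 62) (0, 62)]
2. ⊥bis P8·P0 via (41.16,39.07): [(0, 0) (37.4431, 0) (43.3414, 62) (0, 62)]  |A|=2504.3201
3. ⊥bis P8·P1 via (13.825,44.995): [(0, 15.6687) (0, 0) (37.4431, 0) (43.3414, 62) (21.8415, 62)]  |A|=1998.3478
4. ⊥bis P8·P2 via (17.855,29.34): [(8.3239, 33.3258) (39.3781, 20.3393) (43.3414, 62) (21.8415, 62)]  |A|=980.8512
5. ⊥bis P8·P3 via (31.36,31.62): [(8.3239, 33.3258) (25.5429, 26.125) (41.3489, 41.0558) (43.3414, 62) (21.8415, 62)]  |A|=831.8416
6. ⊥bis P8·P4 via (21.04,34.155): [(9.9802, 36.8392) (31.3856, 31.6442) (41.3489, 41.0558) (43.3414, 62) (21.8415, 62)]  |A|=721.3837
7. ⊥bis P8·P5 via (20.14,40.8): [(19.9357, 57.9574) (20.2167, 34.3548) (31.3856, 31.6442) (41.3489, 41.0558) (43.3414, 62) (21.8415, 62)]  |A|=600.9281
8. ⊥bis P8·P6 via (48.15,26.08): [(19.9357, 57.9574) (20.2167, 34.3548) (31.3856, 31.6442) (41.3489, 41.0558) (43.3414, 62) (21.8415, 62)]  |A|=600.9281
9. ⊥bis P8·P7 via (33.97,32.62): [(19.9357, 57.9574) (20.2167, 34.3548) (31.3856, 31.6442) (37.3548, 37.2828) (41.5383, 43.0459) (43.3414, 62) (21.8415, 62)]  |A|=597.3108
10. ⊥bis P8·P9 via (26.675,22.785): [(19.9357, 57.9574) (20.2167, 34.3548) (31.3856, 31.6442) (37.3548, 37.2828) (41.5383, 43.0459) (43.3414, 62) (21.8415, 62)]  |A|=597.3108
11. canonical 7-gon: [(19.9357, 57.9574) (20.2167, 34.3548) (31.3856, 31.6442) (37.3548, 37.2828) (41.5383, 43.0459) (43.3414, 62) (21.8415, 62)]
12. shoelace: 597.3108

Area of P8's cell: 597.3108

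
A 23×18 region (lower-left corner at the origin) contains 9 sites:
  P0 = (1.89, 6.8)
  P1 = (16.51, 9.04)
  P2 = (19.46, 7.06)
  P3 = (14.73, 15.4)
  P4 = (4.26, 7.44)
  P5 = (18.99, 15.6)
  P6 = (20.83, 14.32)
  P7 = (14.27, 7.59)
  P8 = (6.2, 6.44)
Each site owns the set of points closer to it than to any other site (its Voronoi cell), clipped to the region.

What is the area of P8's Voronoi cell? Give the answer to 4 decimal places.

1. box [0,23]×[0,18]: [(0, 0) (23, 0) (23, 18) (0, 18)]
2. ⊥bis P8·P0 via (4.045,6.62): [(3.4921, 0) (23, 0) (23, 18) (4.9955, 18)]  |A|=337.6117
3. ⊥bis P8·P1 via (11.355,7.74): [(3.4921, 0) (13.3069, 0) (8.7676, 18) (4.9955, 18)]  |A|=122.2822
4. ⊥bis P8·P2 via (12.83,6.75): [(3.4921, 0) (13.1456, 0) (13.1089, 0.7851) (8.7676, 18) (4.9955, 18)]  |A|=122.2189
5. ⊥bis P8·P3 via (10.465,10.92): [(4.8506, 16.2649) (3.4921, 0) (13.1456, 0) (13.1089, 0.7851) (10.5809, 10.8097)]  |A|=103.2912
6. ⊥bis P8·P4 via (5.23,6.94): [(8.3295, 12.953) (3.8477, 4.2584) (3.4921, 0) (13.1456, 0) (13.1089, 0.7851) (10.5809, 10.8097)]  |A|=80.7459
7. ⊥bis P8·P5 via (12.595,11.02): [(8.3295, 12.953) (3.8477, 4.2584) (3.4921, 0) (13.1456, 0) (13.1089, 0.7851) (10.5809, 10.8097)]  |A|=80.7459
8. ⊥bis P8·P6 via (13.515,10.38): [(8.3295, 12.953) (3.8477, 4.2584) (3.4921, 0) (13.1456, 0) (13.1089, 0.7851) (10.5809, 10.8097)]  |A|=80.7459
9. ⊥bis P8·P7 via (10.235,7.015): [(9.5551, 11.7862) (8.3295, 12.953) (3.8477, 4.2584) (3.4921, 0) (11.2347, 0)]  |A|=64.3841
10. canonical 5-gon: [(9.5551, 11.7862) (8.3295, 12.953) (3.8477, 4.2584) (3.4921, 0) (11.2347, 0)]
11. shoelace: 64.3841

Area of P8's cell: 64.3841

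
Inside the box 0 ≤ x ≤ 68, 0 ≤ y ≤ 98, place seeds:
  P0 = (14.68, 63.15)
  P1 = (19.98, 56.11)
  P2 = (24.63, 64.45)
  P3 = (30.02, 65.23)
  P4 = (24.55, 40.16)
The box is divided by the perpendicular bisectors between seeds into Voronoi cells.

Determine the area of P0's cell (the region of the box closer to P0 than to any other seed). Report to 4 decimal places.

Area of P0's cell: 789.1171

1. box [0,68]×[0,98]: [(0, 0) (68, 0) (68, 98) (0, 98)]
2. ⊥bis P0·P1 via (17.33,59.63): [(0, 46.5833) (68, 97.7764) (68, 98) (0, 98)]  |A|=1755.7697
3. ⊥bis P0·P2 via (19.655,63.8): [(0, 46.5833) (19.9428, 61.597) (15.1867, 98) (0, 98)]  |A|=789.1171
4. ⊥bis P0·P3 via (22.35,64.19): [(0, 46.5833) (19.9428, 61.597) (15.1867, 98) (0, 98)]  |A|=789.1171
5. ⊥bis P0·P4 via (19.615,51.655): [(0, 46.5833) (19.9428, 61.597) (15.1867, 98) (0, 98)]  |A|=789.1171
6. canonical 4-gon: [(0, 46.5833) (19.9428, 61.597) (15.1867, 98) (0, 98)]
7. shoelace: 789.1171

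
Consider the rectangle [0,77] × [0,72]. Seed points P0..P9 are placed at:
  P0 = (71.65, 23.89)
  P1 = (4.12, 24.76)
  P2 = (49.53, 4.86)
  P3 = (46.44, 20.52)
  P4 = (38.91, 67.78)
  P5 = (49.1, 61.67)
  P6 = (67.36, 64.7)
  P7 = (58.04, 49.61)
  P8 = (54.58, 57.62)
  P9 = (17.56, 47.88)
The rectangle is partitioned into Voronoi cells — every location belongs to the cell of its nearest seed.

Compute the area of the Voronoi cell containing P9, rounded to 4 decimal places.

Area of P9's cell: 1126.6697

1. box [0,77]×[0,72]: [(0, 0) (77, 0) (77, 72) (0, 72)]
2. ⊥bis P9·P0 via (44.605,35.885): [(0, 0) (28.6893, 0) (60.6227, 72) (0, 72)]  |A|=3215.2323
3. ⊥bis P9·P1 via (10.84,36.32): [(0, 42.6215) (37.8373, 20.626) (60.6227, 72) (0, 72)]  |A|=2113.0179
4. ⊥bis P9·P2 via (33.545,26.37): [(0, 42.6215) (31.0921, 24.5471) (43.7477, 33.9521) (60.6227, 72) (0, 72)]  |A|=2056.4867
5. ⊥bis P9·P3 via (32,34.2): [(0, 42.6215) (25.7804, 27.6349) (54.2956, 57.7342) (60.6227, 72) (0, 72)]  |A|=1831.6363
6. ⊥bis P9·P4 via (28.235,57.83): [(0, 42.6215) (25.7804, 27.6349) (41.2043, 43.9157) (15.0274, 72) (0, 72)]  |A|=1141.7164
7. ⊥bis P9·P5 via (33.33,54.775): [(0, 42.6215) (25.7804, 27.6349) (39.0652, 41.6577) (35.3157, 50.2334) (15.0274, 72) (0, 72)]  |A|=1128.311
8. ⊥bis P9·P6 via (42.46,56.29): [(0, 42.6215) (25.7804, 27.6349) (39.0652, 41.6577) (35.3157, 50.2334) (15.0274, 72) (0, 72)]  |A|=1128.311
9. ⊥bis P9·P7 via (37.8,48.745): [(0, 42.6215) (25.7804, 27.6349) (38.1444, 40.6858) (37.9986, 44.0971) (35.3157, 50.2334) (15.0274, 72) (0, 72)]  |A|=1126.6697
10. ⊥bis P9·P8 via (36.07,52.75): [(0, 42.6215) (25.7804, 27.6349) (38.1444, 40.6858) (37.9986, 44.0971) (35.3157, 50.2334) (15.0274, 72) (0, 72)]  |A|=1126.6697
11. canonical 7-gon: [(0, 42.6215) (25.7804, 27.6349) (38.1444, 40.6858) (37.9986, 44.0971) (35.3157, 50.2334) (15.0274, 72) (0, 72)]
12. shoelace: 1126.6697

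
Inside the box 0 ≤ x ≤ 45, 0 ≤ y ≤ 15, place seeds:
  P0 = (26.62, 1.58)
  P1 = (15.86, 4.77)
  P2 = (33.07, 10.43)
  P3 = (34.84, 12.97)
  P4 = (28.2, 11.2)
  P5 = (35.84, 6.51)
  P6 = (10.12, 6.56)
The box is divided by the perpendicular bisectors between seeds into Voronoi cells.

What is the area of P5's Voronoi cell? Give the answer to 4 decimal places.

1. box [0,45]×[0,15]: [(0, 0) (45, 0) (45, 15) (0, 15)]
2. ⊥bis P5·P0 via (31.23,4.045): [(33.3929, 0) (45, 0) (45, 15) (25.3723, 15)]  |A|=234.2612
3. ⊥bis P5·P1 via (25.85,5.64): [(33.3929, 0) (45, 0) (45, 15) (25.3723, 15)]  |A|=234.2612
4. ⊥bis P5·P2 via (34.455,8.47): [(30.3971, 5.6026) (33.3929, 0) (45, 0) (45, 15) (43.696, 15)]  |A|=148.1634
5. ⊥bis P5·P3 via (35.34,9.74): [(36.5082, 9.9208) (30.3971, 5.6026) (33.3929, 0) (45, 0) (45, 11.2354)]  |A|=128.8674
6. ⊥bis P5·P4 via (32.02,8.855): [(36.5082, 9.9208) (30.3971, 5.6026) (33.3929, 0) (45, 0) (45, 11.2354)]  |A|=128.8674
7. ⊥bis P5·P6 via (22.98,6.535): [(36.5082, 9.9208) (30.3971, 5.6026) (33.3929, 0) (45, 0) (45, 11.2354)]  |A|=128.8674
8. canonical 5-gon: [(36.5082, 9.9208) (30.3971, 5.6026) (33.3929, 0) (45, 0) (45, 11.2354)]
9. shoelace: 128.8674

Area of P5's cell: 128.8674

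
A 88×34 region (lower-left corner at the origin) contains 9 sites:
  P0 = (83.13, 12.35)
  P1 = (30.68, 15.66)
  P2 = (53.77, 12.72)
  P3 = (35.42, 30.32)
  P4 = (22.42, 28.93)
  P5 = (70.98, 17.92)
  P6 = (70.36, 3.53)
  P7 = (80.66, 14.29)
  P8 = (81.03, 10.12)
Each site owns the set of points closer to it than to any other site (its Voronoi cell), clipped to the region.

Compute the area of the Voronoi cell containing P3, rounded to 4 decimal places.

Area of P3's cell: 263.6580

1. box [0,88]×[0,34]: [(0, 0) (88, 0) (88, 34) (0, 34)]
2. ⊥bis P3·P0 via (59.275,21.335): [(0, 0) (51.2392, 0) (64.0453, 34) (0, 34)]  |A|=1959.8355
3. ⊥bis P3·P1 via (33.05,22.99): [(0, 33.676) (56.9837, 15.2516) (64.0453, 34) (0, 34)]  |A|=609.6055
4. ⊥bis P3·P2 via (44.595,21.52): [(0, 33.676) (42.9384, 19.7928) (56.5649, 34) (0, 34)]  |A|=408.7703
5. ⊥bis P3·P4 via (28.92,29.625): [(29.5069, 24.1356) (42.9384, 19.7928) (56.5649, 34) (28.4522, 34)]  |A|=263.658
6. ⊥bis P3·P5 via (53.2,24.12): [(29.5069, 24.1356) (42.9384, 19.7928) (56.5649, 34) (28.4522, 34)]  |A|=263.658
7. ⊥bis P3·P6 via (52.89,16.925): [(29.5069, 24.1356) (42.9384, 19.7928) (56.5649, 34) (28.4522, 34)]  |A|=263.658
8. ⊥bis P3·P7 via (58.04,22.305): [(29.5069, 24.1356) (42.9384, 19.7928) (56.5649, 34) (28.4522, 34)]  |A|=263.658
9. ⊥bis P3·P8 via (58.225,20.22): [(29.5069, 24.1356) (42.9384, 19.7928) (56.5649, 34) (28.4522, 34)]  |A|=263.658
10. canonical 4-gon: [(29.5069, 24.1356) (42.9384, 19.7928) (56.5649, 34) (28.4522, 34)]
11. shoelace: 263.658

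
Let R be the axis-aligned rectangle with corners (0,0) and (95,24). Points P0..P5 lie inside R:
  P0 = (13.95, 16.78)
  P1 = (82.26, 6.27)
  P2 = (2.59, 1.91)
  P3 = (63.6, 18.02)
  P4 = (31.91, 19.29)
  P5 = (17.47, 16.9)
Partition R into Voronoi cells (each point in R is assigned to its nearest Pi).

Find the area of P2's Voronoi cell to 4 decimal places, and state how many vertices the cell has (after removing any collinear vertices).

1. box [0,95]×[0,24]: [(0, 0) (95, 0) (95, 24) (0, 24)]
2. ⊥bis P2·P0 via (8.27,9.345): [(0, 15.6629) (0, 0) (20.5024, 0)]  |A|=160.5636
3. ⊥bis P2·P1 via (42.425,4.09): [(0, 15.6629) (0, 0) (20.5024, 0)]  |A|=160.5636
4. ⊥bis P2·P3 via (33.095,9.965): [(0, 15.6629) (0, 0) (20.5024, 0)]  |A|=160.5636
5. ⊥bis P2·P4 via (17.25,10.6): [(0, 15.6629) (0, 0) (20.5024, 0)]  |A|=160.5636
6. ⊥bis P2·P5 via (10.03,9.405): [(16.1713, 3.3088) (0, 15.6629) (0, 0) (19.5045, 0)]  |A|=158.9127
7. canonical 4-gon: [(16.1713, 3.3088) (0, 15.6629) (0, 0) (19.5045, 0)]
8. shoelace: 158.9127

Area of P2's cell: 158.9127 (4 vertices)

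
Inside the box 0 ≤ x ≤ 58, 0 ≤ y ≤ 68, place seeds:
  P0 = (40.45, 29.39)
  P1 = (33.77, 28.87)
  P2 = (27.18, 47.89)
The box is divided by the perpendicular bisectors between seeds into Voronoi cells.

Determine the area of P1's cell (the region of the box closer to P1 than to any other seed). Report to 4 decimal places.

1. box [0,58]×[0,68]: [(0, 0) (58, 0) (58, 68) (0, 68)]
2. ⊥bis P1·P0 via (37.11,29.13): [(0, 0) (39.3776, 0) (34.0842, 68) (0, 68)]  |A|=2497.7011
3. ⊥bis P1·P2 via (30.475,38.38): [(0, 27.8211) (0, 0) (39.3776, 0) (36.2346, 40.3756)]  |A|=1298.9898
4. canonical 4-gon: [(0, 27.8211) (0, 0) (39.3776, 0) (36.2346, 40.3756)]
5. shoelace: 1298.9898

Area of P1's cell: 1298.9898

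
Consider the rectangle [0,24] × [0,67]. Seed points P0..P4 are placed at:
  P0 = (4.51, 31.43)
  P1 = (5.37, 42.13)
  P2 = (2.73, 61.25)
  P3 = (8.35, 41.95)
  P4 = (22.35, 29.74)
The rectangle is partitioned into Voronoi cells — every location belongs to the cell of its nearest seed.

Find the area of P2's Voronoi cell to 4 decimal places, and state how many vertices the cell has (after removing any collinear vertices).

1. box [0,24]×[0,67]: [(0, 0) (24, 0) (24, 67) (0, 67)]
2. ⊥bis P2·P0 via (3.62,46.34): [(0, 46.1239) (24, 47.5565) (24, 67) (0, 67)]  |A|=483.8348
3. ⊥bis P2·P1 via (4.05,51.69): [(0, 51.1308) (24, 54.4446) (24, 67) (0, 67)]  |A|=341.0952
4. ⊥bis P2·P3 via (5.54,51.6): [(0, 51.1308) (7.4714, 52.1624) (24, 56.9754) (24, 67) (0, 67)]  |A|=320.18
5. ⊥bis P2·P4 via (12.54,45.495): [(0, 51.1308) (7.4714, 52.1624) (24, 56.9754) (24, 67) (0, 67)]  |A|=320.18
6. canonical 5-gon: [(0, 51.1308) (7.4714, 52.1624) (24, 56.9754) (24, 67) (0, 67)]
7. shoelace: 320.18

Area of P2's cell: 320.1800 (5 vertices)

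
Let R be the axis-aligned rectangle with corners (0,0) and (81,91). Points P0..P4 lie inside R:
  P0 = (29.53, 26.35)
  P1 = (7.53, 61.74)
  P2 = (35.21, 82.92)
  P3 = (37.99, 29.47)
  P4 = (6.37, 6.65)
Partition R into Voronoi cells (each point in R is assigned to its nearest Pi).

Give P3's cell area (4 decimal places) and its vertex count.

Area of P3's cell: 2669.9026 (5 vertices)

1. box [0,81]×[0,91]: [(0, 0) (81, 0) (81, 91) (0, 91)]
2. ⊥bis P3·P0 via (33.76,27.91): [(44.053, 0) (81, 0) (81, 91) (10.4928, 91)]  |A|=4889.1654
3. ⊥bis P3·P1 via (22.76,45.605): [(26.0789, 48.7377) (44.053, 0) (81, 0) (81, 91) (70.8525, 91)]  |A|=3613.6956
4. ⊥bis P3·P2 via (36.6,56.195): [(33.8265, 56.0507) (26.0789, 48.7377) (44.053, 0) (81, 0) (81, 58.5043)]  |A|=2669.9026
5. ⊥bis P3·P4 via (22.18,18.06): [(33.8265, 56.0507) (26.0789, 48.7377) (44.053, 0) (81, 0) (81, 58.5043)]  |A|=2669.9026
6. canonical 5-gon: [(33.8265, 56.0507) (26.0789, 48.7377) (44.053, 0) (81, 0) (81, 58.5043)]
7. shoelace: 2669.9026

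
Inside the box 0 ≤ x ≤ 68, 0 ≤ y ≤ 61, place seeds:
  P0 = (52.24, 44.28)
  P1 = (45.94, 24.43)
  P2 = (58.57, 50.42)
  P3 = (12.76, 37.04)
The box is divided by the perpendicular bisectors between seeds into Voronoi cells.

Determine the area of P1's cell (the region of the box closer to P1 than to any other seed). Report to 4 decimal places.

1. box [0,68]×[0,61]: [(0, 0) (68, 0) (68, 61) (0, 61)]
2. ⊥bis P1·P0 via (49.09,34.355): [(0, 49.9352) (0, 0) (68, 0) (68, 28.3533)]  |A|=2661.8103
3. ⊥bis P1·P2 via (52.255,37.425): [(0, 49.9352) (0, 0) (68, 0) (68, 28.3533)]  |A|=2661.8103
4. ⊥bis P1·P3 via (29.35,30.735): [(32.7024, 39.5561) (17.6692, 0) (68, 0) (68, 28.3533)]  |A|=1495.8463
5. canonical 4-gon: [(32.7024, 39.5561) (17.6692, 0) (68, 0) (68, 28.3533)]
6. shoelace: 1495.8463

Area of P1's cell: 1495.8463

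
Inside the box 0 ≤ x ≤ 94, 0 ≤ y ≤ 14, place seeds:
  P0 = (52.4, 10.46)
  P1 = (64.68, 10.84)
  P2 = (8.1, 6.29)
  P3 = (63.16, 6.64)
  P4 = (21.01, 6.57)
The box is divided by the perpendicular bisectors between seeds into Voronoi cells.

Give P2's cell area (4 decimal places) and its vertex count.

1. box [0,94]×[0,14]: [(0, 0) (94, 0) (94, 14) (0, 14)]
2. ⊥bis P2·P0 via (30.25,8.375): [(0, 0) (31.0383, 0) (29.7205, 14) (0, 14)]  |A|=425.312
3. ⊥bis P2·P1 via (36.39,8.565): [(0, 0) (31.0383, 0) (29.7205, 14) (0, 14)]  |A|=425.312
4. ⊥bis P2·P3 via (35.63,6.465): [(0, 0) (31.0383, 0) (29.7205, 14) (0, 14)]  |A|=425.312
5. ⊥bis P2·P4 via (14.555,6.43): [(0, 0) (14.6945, 0) (14.3908, 14) (0, 14)]  |A|=203.5969
6. canonical 4-gon: [(0, 0) (14.6945, 0) (14.3908, 14) (0, 14)]
7. shoelace: 203.5969

Area of P2's cell: 203.5969 (4 vertices)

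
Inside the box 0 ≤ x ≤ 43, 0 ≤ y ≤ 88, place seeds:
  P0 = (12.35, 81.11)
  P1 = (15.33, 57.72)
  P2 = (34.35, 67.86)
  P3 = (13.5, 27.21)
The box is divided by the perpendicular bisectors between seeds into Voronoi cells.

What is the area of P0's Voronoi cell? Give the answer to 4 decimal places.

1. box [0,43]×[0,88]: [(0, 0) (43, 0) (43, 88) (0, 88)]
2. ⊥bis P0·P1 via (13.84,69.415): [(0, 67.6517) (43, 73.1301) (43, 88) (0, 88)]  |A|=757.1904
3. ⊥bis P0·P2 via (23.35,74.485): [(0, 67.6517) (20.8331, 70.306) (31.4897, 88) (0, 88)]  |A|=490.5489
4. ⊥bis P0·P3 via (12.925,54.16): [(0, 67.6517) (20.8331, 70.306) (31.4897, 88) (0, 88)]  |A|=490.5489
5. canonical 4-gon: [(0, 67.6517) (20.8331, 70.306) (31.4897, 88) (0, 88)]
6. shoelace: 490.5489

Area of P0's cell: 490.5489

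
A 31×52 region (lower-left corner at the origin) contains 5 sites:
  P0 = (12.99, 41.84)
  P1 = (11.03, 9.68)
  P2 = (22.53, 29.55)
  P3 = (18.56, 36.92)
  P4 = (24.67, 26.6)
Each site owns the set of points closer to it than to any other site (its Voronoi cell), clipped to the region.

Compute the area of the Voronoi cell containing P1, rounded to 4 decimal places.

1. box [0,31]×[0,52]: [(0, 0) (31, 0) (31, 52) (0, 52)]
2. ⊥bis P1·P0 via (12.01,25.76): [(0, 26.492) (0, 0) (31, 0) (31, 24.6026)]  |A|=791.9663
3. ⊥bis P1·P2 via (16.78,19.615): [(5.4743, 26.1583) (0, 26.492) (0, 0) (31, 0) (31, 11.385)]  |A|=623.2714
4. ⊥bis P1·P3 via (14.795,23.3): [(6.4063, 25.6189) (4.1666, 26.238) (0, 26.492) (0, 0) (31, 0) (31, 11.385)]  |A|=622.9558
5. ⊥bis P1·P4 via (17.85,18.14): [(14.0867, 21.1738) (6.4063, 25.6189) (4.1666, 26.238) (0, 26.492) (0, 0) (31, 0) (31, 7.5392)]  |A|=590.4329
6. canonical 7-gon: [(14.0867, 21.1738) (6.4063, 25.6189) (4.1666, 26.238) (0, 26.492) (0, 0) (31, 0) (31, 7.5392)]
7. shoelace: 590.4329

Area of P1's cell: 590.4329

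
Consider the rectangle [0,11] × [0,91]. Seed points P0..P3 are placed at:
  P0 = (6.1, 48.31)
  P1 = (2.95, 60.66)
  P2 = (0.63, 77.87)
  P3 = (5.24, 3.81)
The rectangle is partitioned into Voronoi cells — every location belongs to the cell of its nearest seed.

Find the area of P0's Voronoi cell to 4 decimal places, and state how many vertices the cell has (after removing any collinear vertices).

Area of P0's cell: 315.3744 (4 vertices)

1. box [0,11]×[0,91]: [(0, 0) (11, 0) (11, 91) (0, 91)]
2. ⊥bis P0·P1 via (4.525,54.485): [(0, 53.3309) (0, 0) (11, 0) (11, 56.1365)]  |A|=602.0705
3. ⊥bis P0·P2 via (3.365,63.09): [(0, 53.3309) (0, 0) (11, 0) (11, 56.1365)]  |A|=602.0705
4. ⊥bis P0·P3 via (5.67,26.06): [(0, 53.3309) (0, 26.1696) (11, 25.957) (11, 56.1365)]  |A|=315.3744
5. canonical 4-gon: [(0, 53.3309) (0, 26.1696) (11, 25.957) (11, 56.1365)]
6. shoelace: 315.3744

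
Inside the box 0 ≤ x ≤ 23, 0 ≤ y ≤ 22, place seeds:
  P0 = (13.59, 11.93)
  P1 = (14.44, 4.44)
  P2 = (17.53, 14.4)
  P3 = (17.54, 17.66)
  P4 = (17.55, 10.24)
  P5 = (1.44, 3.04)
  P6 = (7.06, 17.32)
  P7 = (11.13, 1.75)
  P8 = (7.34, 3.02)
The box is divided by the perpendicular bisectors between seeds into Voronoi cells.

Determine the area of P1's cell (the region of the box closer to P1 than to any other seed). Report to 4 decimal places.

1. box [0,23]×[0,22]: [(0, 0) (23, 0) (23, 22) (0, 22)]
2. ⊥bis P1·P0 via (14.015,8.185): [(0, 6.5945) (0, 0) (23, 0) (23, 9.2047)]  |A|=181.6905
3. ⊥bis P1·P2 via (15.985,9.42): [(18.372, 8.6795) (0, 6.5945) (0, 0) (23, 0) (23, 7.2437)]  |A|=177.1527
4. ⊥bis P1·P3 via (15.99,11.05): [(18.372, 8.6795) (0, 6.5945) (0, 0) (23, 0) (23, 7.2437)]  |A|=177.1527
5. ⊥bis P1·P4 via (15.995,7.34): [(14.3485, 8.2229) (0, 6.5945) (0, 0) (23, 0) (23, 3.5839)]  |A|=157.3764
6. ⊥bis P1·P5 via (7.94,3.74): [(14.3485, 8.2229) (7.5404, 7.4502) (8.3428, 0) (23, 0) (23, 3.5839)]  |A|=101.4359
7. ⊥bis P1·P6 via (10.75,10.88): [(14.3485, 8.2229) (7.5404, 7.4502) (8.3428, 0) (23, 0) (23, 3.5839)]  |A|=101.4359
8. ⊥bis P1·P7 via (12.785,3.095): [(14.3485, 8.2229) (9.1016, 7.6274) (15.3003, 0) (23, 0) (23, 3.5839)]  |A|=69.0156
9. ⊥bis P1·P8 via (10.89,3.73): [(14.3485, 8.2229) (10.0881, 7.7394) (10.4399, 5.9806) (15.3003, 0) (23, 0) (23, 3.5839)]  |A|=68.1283
10. canonical 6-gon: [(14.3485, 8.2229) (10.0881, 7.7394) (10.4399, 5.9806) (15.3003, 0) (23, 0) (23, 3.5839)]
11. shoelace: 68.1283

Area of P1's cell: 68.1283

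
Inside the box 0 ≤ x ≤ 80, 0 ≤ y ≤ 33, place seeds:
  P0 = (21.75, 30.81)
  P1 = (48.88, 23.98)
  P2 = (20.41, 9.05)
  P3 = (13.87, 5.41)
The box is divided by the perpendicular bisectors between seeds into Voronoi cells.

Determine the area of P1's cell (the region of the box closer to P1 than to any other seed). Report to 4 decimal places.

1. box [0,80]×[0,33]: [(0, 0) (80, 0) (80, 33) (0, 33)]
2. ⊥bis P1·P0 via (35.315,27.395): [(28.4183, 0) (80, 0) (80, 33) (36.7261, 33)]  |A|=1565.1182
3. ⊥bis P1·P2 via (34.645,16.515): [(33.2471, 19.1807) (43.3057, 0) (80, 0) (80, 33) (36.7261, 33)]  |A|=1422.3428
4. ⊥bis P1·P3 via (31.375,14.695): [(33.2471, 19.1807) (43.3057, 0) (80, 0) (80, 33) (36.7261, 33)]  |A|=1422.3428
5. canonical 5-gon: [(33.2471, 19.1807) (43.3057, 0) (80, 0) (80, 33) (36.7261, 33)]
6. shoelace: 1422.3428

Area of P1's cell: 1422.3428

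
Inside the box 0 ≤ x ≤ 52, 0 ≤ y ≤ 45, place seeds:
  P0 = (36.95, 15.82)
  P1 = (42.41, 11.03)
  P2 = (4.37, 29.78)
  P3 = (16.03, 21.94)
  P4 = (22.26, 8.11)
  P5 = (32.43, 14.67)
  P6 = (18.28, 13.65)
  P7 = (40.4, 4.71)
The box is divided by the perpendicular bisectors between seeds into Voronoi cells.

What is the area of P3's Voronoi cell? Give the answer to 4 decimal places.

Area of P3's cell: 444.0958

1. box [0,52]×[0,45]: [(0, 0) (52, 0) (52, 45) (0, 45)]
2. ⊥bis P3·P0 via (26.49,18.88): [(0, 0) (20.9668, 0) (34.1312, 45) (0, 45)]  |A|=1239.7053
3. ⊥bis P3·P1 via (29.22,16.485): [(0, 0) (20.9668, 0) (34.1312, 45) (0, 45)]  |A|=1239.7053
4. ⊥bis P3·P2 via (10.2,25.86): [(0, 10.6901) (0, 0) (20.9668, 0) (34.1312, 45) (23.0694, 45)]  |A|=843.9503
5. ⊥bis P3·P4 via (19.145,15.025): [(0, 10.6901) (0, 6.4008) (26.3059, 18.2508) (34.1312, 45) (23.0694, 45)]  |A|=568.4313
6. ⊥bis P3·P5 via (24.23,18.305): [(0, 10.6901) (0, 6.4008) (23.682, 17.0688) (30.3811, 32.1809) (34.1312, 45) (23.0694, 45)]  |A|=552.5639
7. ⊥bis P3·P6 via (17.155,17.795): [(2.0141, 13.6856) (24.9406, 19.9081) (30.3811, 32.1809) (34.1312, 45) (23.0694, 45)]  |A|=444.0958
8. ⊥bis P3·P7 via (28.215,13.325): [(2.0141, 13.6856) (24.9406, 19.9081) (30.3811, 32.1809) (34.1312, 45) (23.0694, 45)]  |A|=444.0958
9. canonical 5-gon: [(2.0141, 13.6856) (24.9406, 19.9081) (30.3811, 32.1809) (34.1312, 45) (23.0694, 45)]
10. shoelace: 444.0958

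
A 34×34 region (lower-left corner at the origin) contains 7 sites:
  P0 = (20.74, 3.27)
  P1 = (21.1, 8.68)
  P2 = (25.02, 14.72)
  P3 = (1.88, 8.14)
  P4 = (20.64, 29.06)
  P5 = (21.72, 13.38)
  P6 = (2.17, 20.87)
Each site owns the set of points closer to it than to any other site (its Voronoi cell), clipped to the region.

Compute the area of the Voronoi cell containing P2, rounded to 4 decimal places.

1. box [0,34]×[0,34]: [(0, 0) (34, 0) (34, 34) (0, 34)]
2. ⊥bis P2·P0 via (22.88,8.995): [(0, 17.5475) (34, 4.8384) (34, 34) (0, 34)]  |A|=775.4401
3. ⊥bis P2·P1 via (23.06,11.7): [(0, 26.6661) (33.1334, 5.1623) (34, 4.8384) (34, 34) (0, 34)]  |A|=624.3753
4. ⊥bis P2·P3 via (13.45,11.43): [(11.181, 19.4096) (33.1334, 5.1623) (34, 4.8384) (34, 34) (7.0321, 34)]  |A|=532.0748
5. ⊥bis P2·P4 via (22.83,21.89): [(12.31, 18.6768) (33.1334, 5.1623) (34, 4.8384) (34, 25.3018)]  |A|=224.4082
6. ⊥bis P2·P5 via (23.37,14.05): [(20.4782, 21.1717) (24.7766, 10.5859) (33.1334, 5.1623) (34, 4.8384) (34, 25.3018)]  |A|=175.8132
7. ⊥bis P2·P6 via (13.595,17.795): [(20.4782, 21.1717) (24.7766, 10.5859) (33.1334, 5.1623) (34, 4.8384) (34, 25.3018)]  |A|=175.8132
8. canonical 5-gon: [(20.4782, 21.1717) (24.7766, 10.5859) (33.1334, 5.1623) (34, 4.8384) (34, 25.3018)]
9. shoelace: 175.8132

Area of P2's cell: 175.8132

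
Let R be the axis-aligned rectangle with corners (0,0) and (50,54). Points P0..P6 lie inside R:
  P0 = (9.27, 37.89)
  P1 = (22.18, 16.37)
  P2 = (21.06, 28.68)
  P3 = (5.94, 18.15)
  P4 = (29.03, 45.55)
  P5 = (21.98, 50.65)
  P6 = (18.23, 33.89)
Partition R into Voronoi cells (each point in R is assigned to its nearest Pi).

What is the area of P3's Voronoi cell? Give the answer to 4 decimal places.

1. box [0,50]×[0,54]: [(0, 0) (50, 0) (50, 54) (0, 54)]
2. ⊥bis P3·P0 via (7.605,28.02): [(0, 29.3029) (0, 0) (50, 0) (50, 20.8683)]  |A|=1254.2793
3. ⊥bis P3·P1 via (14.06,17.26): [(15.1008, 26.7555) (0, 29.3029) (0, 0) (12.1682, 0)]  |A|=384.0314
4. ⊥bis P3·P2 via (13.5,23.415): [(14.5667, 21.8833) (10.6508, 27.5062) (0, 29.3029) (0, 0) (12.1682, 0)]  |A|=372.9903
5. ⊥bis P3·P4 via (17.485,31.85): [(14.5667, 21.8833) (10.6508, 27.5062) (0, 29.3029) (0, 0) (12.1682, 0)]  |A|=372.9903
6. ⊥bis P3·P5 via (13.96,34.4): [(14.5667, 21.8833) (10.6508, 27.5062) (0, 29.3029) (0, 0) (12.1682, 0)]  |A|=372.9903
7. ⊥bis P3·P6 via (12.085,26.02): [(14.5667, 21.8833) (11.21, 26.7032) (10.0523, 27.6072) (0, 29.3029) (0, 0) (12.1682, 0)]  |A|=372.7782
8. canonical 6-gon: [(14.5667, 21.8833) (11.21, 26.7032) (10.0523, 27.6072) (0, 29.3029) (0, 0) (12.1682, 0)]
9. shoelace: 372.7782

Area of P3's cell: 372.7782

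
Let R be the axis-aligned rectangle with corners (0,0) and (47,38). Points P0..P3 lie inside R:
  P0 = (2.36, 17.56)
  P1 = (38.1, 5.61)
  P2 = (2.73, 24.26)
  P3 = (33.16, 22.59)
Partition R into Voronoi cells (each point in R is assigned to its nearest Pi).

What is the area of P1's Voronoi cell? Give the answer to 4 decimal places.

1. box [0,47]×[0,38]: [(0, 0) (47, 0) (47, 38) (0, 38)]
2. ⊥bis P1·P0 via (20.23,11.585): [(16.3564, 0) (47, 0) (47, 38) (29.0621, 38)]  |A|=923.0476
3. ⊥bis P1·P2 via (20.415,14.935): [(22.9707, 19.782) (16.3564, 0) (47, 0) (47, 38) (32.5768, 38)]  |A|=891.0324
4. ⊥bis P1·P3 via (35.63,14.1): [(19.5021, 9.4079) (16.3564, 0) (47, 0) (47, 17.4079)]  |A|=383.486
5. canonical 4-gon: [(19.5021, 9.4079) (16.3564, 0) (47, 0) (47, 17.4079)]
6. shoelace: 383.486

Area of P1's cell: 383.4860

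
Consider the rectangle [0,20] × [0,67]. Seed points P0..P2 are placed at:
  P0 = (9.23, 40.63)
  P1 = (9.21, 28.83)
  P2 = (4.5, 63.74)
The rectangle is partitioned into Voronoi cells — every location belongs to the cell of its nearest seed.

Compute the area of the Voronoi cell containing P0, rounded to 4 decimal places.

Area of P0's cell: 361.9595

1. box [0,20]×[0,67]: [(0, 0) (20, 0) (20, 67) (0, 67)]
2. ⊥bis P0·P1 via (9.22,34.73): [(0, 34.7456) (20, 34.7117) (20, 67) (0, 67)]  |A|=645.4264
3. ⊥bis P0·P2 via (6.865,52.185): [(0, 50.7799) (0, 34.7456) (20, 34.7117) (20, 54.8734)]  |A|=361.9595
4. canonical 4-gon: [(0, 50.7799) (0, 34.7456) (20, 34.7117) (20, 54.8734)]
5. shoelace: 361.9595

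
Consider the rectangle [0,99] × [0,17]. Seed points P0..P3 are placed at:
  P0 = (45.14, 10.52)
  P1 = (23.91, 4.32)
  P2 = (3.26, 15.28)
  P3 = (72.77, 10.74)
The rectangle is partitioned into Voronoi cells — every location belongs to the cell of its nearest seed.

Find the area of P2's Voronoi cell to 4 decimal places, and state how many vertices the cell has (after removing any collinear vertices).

1. box [0,99]×[0,17]: [(0, 0) (99, 0) (99, 17) (0, 17)]
2. ⊥bis P2·P0 via (24.2,12.9): [(0, 0) (22.7338, 0) (24.666, 17) (0, 17)]  |A|=402.8984
3. ⊥bis P2·P1 via (13.585,9.8): [(0, 0) (8.3836, 0) (17.4064, 17) (0, 17)]  |A|=219.2154
4. ⊥bis P2·P3 via (38.015,13.01): [(0, 0) (8.3836, 0) (17.4064, 17) (0, 17)]  |A|=219.2154
5. canonical 4-gon: [(0, 0) (8.3836, 0) (17.4064, 17) (0, 17)]
6. shoelace: 219.2154

Area of P2's cell: 219.2154 (4 vertices)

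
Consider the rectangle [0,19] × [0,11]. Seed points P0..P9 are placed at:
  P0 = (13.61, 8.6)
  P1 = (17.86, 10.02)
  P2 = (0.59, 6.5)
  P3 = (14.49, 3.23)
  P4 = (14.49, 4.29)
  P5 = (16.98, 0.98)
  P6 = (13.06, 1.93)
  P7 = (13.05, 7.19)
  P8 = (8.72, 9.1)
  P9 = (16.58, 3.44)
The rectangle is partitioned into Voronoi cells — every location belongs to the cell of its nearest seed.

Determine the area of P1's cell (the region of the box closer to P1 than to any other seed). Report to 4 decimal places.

1. box [0,19]×[0,11]: [(0, 0) (19, 0) (19, 11) (0, 11)]
2. ⊥bis P1·P0 via (15.735,9.31): [(18.8456, 0) (19, 0) (19, 11) (15.1703, 11)]  |A|=21.9121
3. ⊥bis P1·P2 via (9.225,8.26): [(18.8456, 0) (19, 0) (19, 11) (15.1703, 11)]  |A|=21.9121
4. ⊥bis P1·P3 via (16.175,6.625): [(16.723, 6.353) (19, 5.2229) (19, 11) (15.1703, 11)]  |A|=15.4755
5. ⊥bis P1·P4 via (16.175,7.155): [(16.5235, 6.95) (19, 5.4935) (19, 11) (15.1703, 11)]  |A|=14.5734
6. ⊥bis P1·P5 via (17.42,5.5): [(16.5235, 6.95) (19, 5.4935) (19, 11) (15.1703, 11)]  |A|=14.5734
7. ⊥bis P1·P6 via (15.46,5.975): [(16.5235, 6.95) (19, 5.4935) (19, 11) (15.1703, 11)]  |A|=14.5734
8. ⊥bis P1·P7 via (15.455,8.605): [(16.5235, 6.95) (19, 5.4935) (19, 11) (15.1703, 11)]  |A|=14.5734
9. ⊥bis P1·P8 via (13.29,9.56): [(16.5235, 6.95) (19, 5.4935) (19, 11) (15.1703, 11)]  |A|=14.5734
10. ⊥bis P1·P9 via (17.22,6.73): [(16.5235, 6.95) (16.7383, 6.8237) (19, 6.3837) (19, 11) (15.1703, 11)]  |A|=13.5667
11. canonical 5-gon: [(16.5235, 6.95) (16.7383, 6.8237) (19, 6.3837) (19, 11) (15.1703, 11)]
12. shoelace: 13.5667

Area of P1's cell: 13.5667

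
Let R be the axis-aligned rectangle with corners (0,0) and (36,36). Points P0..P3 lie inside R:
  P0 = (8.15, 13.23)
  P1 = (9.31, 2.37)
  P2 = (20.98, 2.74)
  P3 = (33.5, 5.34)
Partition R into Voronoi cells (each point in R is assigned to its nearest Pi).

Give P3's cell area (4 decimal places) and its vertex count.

1. box [0,36]×[0,36]: [(0, 0) (36, 0) (36, 36) (0, 36)]
2. ⊥bis P3·P0 via (20.825,9.285): [(17.9351, 0) (36, 0) (36, 36) (29.1398, 36)]  |A|=448.6507
3. ⊥bis P3·P1 via (21.405,3.855): [(20.7628, 9.0853) (21.8783, 0) (36, 0) (36, 36) (29.1398, 36)]  |A|=430.7382
4. ⊥bis P3·P2 via (27.24,4.04): [(24.0194, 19.5484) (28.079, 0) (36, 0) (36, 36) (29.1398, 36)]  |A|=349.5026
5. canonical 5-gon: [(24.0194, 19.5484) (28.079, 0) (36, 0) (36, 36) (29.1398, 36)]
6. shoelace: 349.5026

Area of P3's cell: 349.5026 (5 vertices)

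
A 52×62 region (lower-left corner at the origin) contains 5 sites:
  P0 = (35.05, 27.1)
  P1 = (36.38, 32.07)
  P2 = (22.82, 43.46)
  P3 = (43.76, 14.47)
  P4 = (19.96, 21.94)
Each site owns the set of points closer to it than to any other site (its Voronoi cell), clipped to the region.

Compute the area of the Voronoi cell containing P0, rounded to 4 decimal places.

Area of P0's cell: 182.7809

1. box [0,52]×[0,62]: [(0, 0) (52, 0) (52, 62) (0, 62)]
2. ⊥bis P0·P1 via (35.715,29.585): [(0, 39.1425) (0, 0) (52, 0) (52, 25.227)]  |A|=1673.609
3. ⊥bis P0·P2 via (28.935,35.28): [(25.1123, 32.4223) (0, 13.6495) (0, 0) (52, 0) (52, 25.227)]  |A|=1353.5143
4. ⊥bis P0·P3 via (39.405,20.785): [(47.5666, 26.4135) (25.1123, 32.4223) (0, 13.6495) (0, 0) (9.2656, 0)]  |A|=733.2112
5. ⊥bis P0·P4 via (27.505,24.52): [(30.8092, 14.8571) (47.5666, 26.4135) (25.1123, 32.4223) (24.8658, 32.2381)]  |A|=182.7809
6. canonical 4-gon: [(30.8092, 14.8571) (47.5666, 26.4135) (25.1123, 32.4223) (24.8658, 32.2381)]
7. shoelace: 182.7809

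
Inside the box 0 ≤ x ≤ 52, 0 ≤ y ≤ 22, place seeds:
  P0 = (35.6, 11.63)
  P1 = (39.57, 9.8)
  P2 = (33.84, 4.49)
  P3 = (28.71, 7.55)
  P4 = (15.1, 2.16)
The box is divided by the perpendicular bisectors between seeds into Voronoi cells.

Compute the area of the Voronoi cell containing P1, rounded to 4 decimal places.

1. box [0,52]×[0,22]: [(0, 0) (52, 0) (52, 22) (0, 22)]
2. ⊥bis P1·P0 via (37.585,10.715): [(32.6458, 0) (52, 0) (52, 22) (42.7869, 22)]  |A|=314.2398
3. ⊥bis P1·P2 via (36.705,7.145): [(36.1937, 7.6967) (43.3263, 0) (52, 0) (52, 22) (42.7869, 22)]  |A|=273.1376
4. ⊥bis P1·P3 via (34.14,8.675): [(36.1937, 7.6967) (43.3263, 0) (52, 0) (52, 22) (42.7869, 22)]  |A|=273.1376
5. ⊥bis P1·P4 via (27.335,5.98): [(36.1937, 7.6967) (43.3263, 0) (52, 0) (52, 22) (42.7869, 22)]  |A|=273.1376
6. canonical 5-gon: [(36.1937, 7.6967) (43.3263, 0) (52, 0) (52, 22) (42.7869, 22)]
7. shoelace: 273.1376

Area of P1's cell: 273.1376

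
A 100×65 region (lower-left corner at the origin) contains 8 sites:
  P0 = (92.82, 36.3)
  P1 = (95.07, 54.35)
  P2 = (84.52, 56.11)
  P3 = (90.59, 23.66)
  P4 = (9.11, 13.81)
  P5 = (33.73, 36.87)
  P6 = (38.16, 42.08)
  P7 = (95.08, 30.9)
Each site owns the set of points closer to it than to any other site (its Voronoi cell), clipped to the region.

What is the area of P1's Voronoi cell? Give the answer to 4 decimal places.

Area of P1's cell: 201.2344

1. box [0,100]×[0,65]: [(0, 0) (100, 0) (100, 65) (0, 65)]
2. ⊥bis P1·P0 via (93.945,45.325): [(0, 57.0356) (100, 44.5702) (100, 65) (0, 65)]  |A|=1419.7091
3. ⊥bis P1·P2 via (89.795,55.23): [(88.2608, 46.0336) (100, 44.5702) (100, 65) (91.4249, 65)]  |A|=201.2344
4. ⊥bis P1·P3 via (92.83,39.005): [(88.2608, 46.0336) (100, 44.5702) (100, 65) (91.4249, 65)]  |A|=201.2344
5. ⊥bis P1·P4 via (52.09,34.08): [(88.2608, 46.0336) (100, 44.5702) (100, 65) (91.4249, 65)]  |A|=201.2344
6. ⊥bis P1·P5 via (64.4,45.61): [(88.2608, 46.0336) (100, 44.5702) (100, 65) (91.4249, 65)]  |A|=201.2344
7. ⊥bis P1·P6 via (66.615,48.215): [(88.2608, 46.0336) (100, 44.5702) (100, 65) (91.4249, 65)]  |A|=201.2344
8. ⊥bis P1·P7 via (95.075,42.625): [(88.2608, 46.0336) (100, 44.5702) (100, 65) (91.4249, 65)]  |A|=201.2344
9. canonical 4-gon: [(88.2608, 46.0336) (100, 44.5702) (100, 65) (91.4249, 65)]
10. shoelace: 201.2344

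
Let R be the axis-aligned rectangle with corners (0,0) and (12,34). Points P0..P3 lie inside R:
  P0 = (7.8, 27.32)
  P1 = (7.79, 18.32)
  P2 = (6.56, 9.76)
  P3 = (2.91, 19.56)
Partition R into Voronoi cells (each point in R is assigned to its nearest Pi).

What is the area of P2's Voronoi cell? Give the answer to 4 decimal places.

1. box [0,12]×[0,34]: [(0, 0) (12, 0) (12, 34) (0, 34)]
2. ⊥bis P2·P0 via (7.18,18.54): [(0, 19.047) (0, 0) (12, 0) (12, 18.1996)]  |A|=223.4799
3. ⊥bis P2·P1 via (7.175,14.04): [(0, 15.071) (0, 0) (12, 0) (12, 13.3467)]  |A|=170.5061
4. ⊥bis P2·P3 via (4.735,14.66): [(4.2131, 14.4656) (0, 12.8965) (0, 0) (12, 0) (12, 13.3467)]  |A|=165.9253
5. canonical 5-gon: [(4.2131, 14.4656) (0, 12.8965) (0, 0) (12, 0) (12, 13.3467)]
6. shoelace: 165.9253

Area of P2's cell: 165.9253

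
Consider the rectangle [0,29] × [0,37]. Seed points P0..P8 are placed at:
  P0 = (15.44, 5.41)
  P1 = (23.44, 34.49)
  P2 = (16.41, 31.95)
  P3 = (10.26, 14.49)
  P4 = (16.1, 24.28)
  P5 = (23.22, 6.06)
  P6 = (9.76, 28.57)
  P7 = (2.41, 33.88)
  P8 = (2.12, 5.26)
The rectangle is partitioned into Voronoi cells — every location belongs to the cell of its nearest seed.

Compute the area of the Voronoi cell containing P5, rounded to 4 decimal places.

1. box [0,29]×[0,37]: [(0, 0) (29, 0) (29, 37) (0, 37)]
2. ⊥bis P5·P0 via (19.33,5.735): [(19.8091, 0) (29, 0) (29, 37) (16.7179, 37)]  |A|=397.2499
3. ⊥bis P5·P1 via (23.33,20.275): [(18.1118, 20.3154) (19.8091, 0) (29, 0) (29, 20.2311)]  |A|=203.4977
4. ⊥bis P5·P2 via (19.815,19.005): [(24.6057, 20.2651) (18.2556, 18.5948) (19.8091, 0) (29, 0) (29, 20.2311)]  |A|=197.9147
5. ⊥bis P5·P3 via (16.74,10.275): [(24.6057, 20.2651) (22.9559, 19.8312) (18.6991, 13.2868) (19.8091, 0) (29, 0) (29, 20.2311)]  |A|=185.1658
6. ⊥bis P5·P4 via (19.66,15.17): [(20.014, 15.3083) (18.6991, 13.2868) (19.8091, 0) (29, 0) (29, 18.8199)]  |A|=164.7637
7. ⊥bis P5·P6 via (16.49,17.315): [(20.014, 15.3083) (18.6991, 13.2868) (19.8091, 0) (29, 0) (29, 18.8199)]  |A|=164.7637
8. ⊥bis P5·P7 via (12.815,19.97): [(20.014, 15.3083) (18.6991, 13.2868) (19.8091, 0) (29, 0) (29, 18.8199)]  |A|=164.7637
9. ⊥bis P5·P8 via (12.67,5.66): [(20.014, 15.3083) (18.6991, 13.2868) (19.8091, 0) (29, 0) (29, 18.8199)]  |A|=164.7637
10. canonical 5-gon: [(20.014, 15.3083) (18.6991, 13.2868) (19.8091, 0) (29, 0) (29, 18.8199)]
11. shoelace: 164.7637

Area of P5's cell: 164.7637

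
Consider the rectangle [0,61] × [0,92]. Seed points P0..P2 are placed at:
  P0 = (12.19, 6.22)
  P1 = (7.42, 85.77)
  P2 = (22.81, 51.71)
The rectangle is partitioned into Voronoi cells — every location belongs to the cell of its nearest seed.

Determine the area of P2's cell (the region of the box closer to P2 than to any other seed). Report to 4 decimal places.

1. box [0,61]×[0,92]: [(0, 0) (61, 0) (61, 92) (0, 92)]
2. ⊥bis P2·P0 via (17.5,28.965): [(0, 33.0505) (61, 18.8096) (61, 92) (0, 92)]  |A|=4030.2671
3. ⊥bis P2·P1 via (15.115,68.74): [(0, 61.9103) (0, 33.0505) (61, 18.8096) (61, 89.4731)]  |A|=3035.4613
4. canonical 4-gon: [(0, 61.9103) (0, 33.0505) (61, 18.8096) (61, 89.4731)]
5. shoelace: 3035.4613

Area of P2's cell: 3035.4613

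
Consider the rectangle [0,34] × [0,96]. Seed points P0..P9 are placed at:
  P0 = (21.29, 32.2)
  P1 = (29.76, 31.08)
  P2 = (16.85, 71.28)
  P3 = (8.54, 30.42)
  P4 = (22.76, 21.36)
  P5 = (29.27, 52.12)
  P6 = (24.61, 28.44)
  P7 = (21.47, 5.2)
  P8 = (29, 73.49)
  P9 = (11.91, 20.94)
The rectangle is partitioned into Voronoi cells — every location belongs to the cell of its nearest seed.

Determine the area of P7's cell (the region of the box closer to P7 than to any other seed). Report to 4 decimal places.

Area of P7's cell: 358.6577

1. box [0,34]×[0,96]: [(0, 0) (34, 0) (34, 96) (0, 96)]
2. ⊥bis P7·P0 via (21.38,18.7): [(0, 18.5575) (0, 0) (34, 0) (34, 18.7841)]  |A|=634.8072
3. ⊥bis P7·P1 via (25.615,18.14): [(23.8161, 18.7162) (0, 18.5575) (0, 0) (34, 0) (34, 15.4541)]  |A|=617.8507
4. ⊥bis P7·P2 via (19.16,38.24): [(23.8161, 18.7162) (0, 18.5575) (0, 0) (34, 0) (34, 15.4541)]  |A|=617.8507
5. ⊥bis P7·P3 via (15.005,17.81): [(23.8161, 18.7162) (16.6798, 18.6687) (0, 10.1171) (0, 0) (34, 0) (34, 15.4541)]  |A|=547.4588
6. ⊥bis P7·P4 via (22.115,13.28): [(8.3175, 14.3814) (0, 10.1171) (0, 0) (34, 0) (34, 12.3313)]  |A|=444.9072
7. ⊥bis P7·P5 via (25.37,28.66): [(8.3175, 14.3814) (0, 10.1171) (0, 0) (34, 0) (34, 12.3313)]  |A|=444.9072
8. ⊥bis P7·P6 via (23.04,16.82): [(8.3175, 14.3814) (0, 10.1171) (0, 0) (34, 0) (34, 12.3313)]  |A|=444.9072
9. ⊥bis P7·P8 via (25.235,39.345): [(8.3175, 14.3814) (0, 10.1171) (0, 0) (34, 0) (34, 12.3313)]  |A|=444.9072
10. ⊥bis P7·P9 via (16.69,13.07): [(17.6258, 13.6384) (0, 2.933) (0, 0) (34, 0) (34, 12.3313)]  |A|=358.6577
11. canonical 5-gon: [(17.6258, 13.6384) (0, 2.933) (0, 0) (34, 0) (34, 12.3313)]
12. shoelace: 358.6577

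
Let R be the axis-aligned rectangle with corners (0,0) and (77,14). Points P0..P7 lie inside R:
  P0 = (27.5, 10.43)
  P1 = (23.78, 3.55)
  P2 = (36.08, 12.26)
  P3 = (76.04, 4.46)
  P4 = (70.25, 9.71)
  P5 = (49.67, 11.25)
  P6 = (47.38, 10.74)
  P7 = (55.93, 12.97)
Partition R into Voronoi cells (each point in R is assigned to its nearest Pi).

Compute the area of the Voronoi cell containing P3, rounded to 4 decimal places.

1. box [0,77]×[0,14]: [(0, 0) (77, 0) (77, 14) (0, 14)]
2. ⊥bis P3·P0 via (51.77,7.445): [(50.8543, 0) (77, 0) (77, 14) (52.5762, 14)]  |A|=353.9862
3. ⊥bis P3·P1 via (49.91,4.005): [(50.8543, 0) (77, 0) (77, 14) (52.5762, 14)]  |A|=353.9862
4. ⊥bis P3·P2 via (56.06,8.36): [(54.4282, 0) (77, 0) (77, 14) (57.1609, 14)]  |A|=296.8765
5. ⊥bis P3·P4 via (73.145,7.085): [(66.7208, 0) (77, 0) (77, 11.3365)]  |A|=58.2653
6. ⊥bis P3·P5 via (62.855,7.855): [(66.7208, 0) (77, 0) (77, 11.3365)]  |A|=58.2653
7. ⊥bis P3·P6 via (61.71,7.6): [(66.7208, 0) (77, 0) (77, 11.3365)]  |A|=58.2653
8. ⊥bis P3·P7 via (65.985,8.715): [(66.7208, 0) (77, 0) (77, 11.3365)]  |A|=58.2653
9. canonical 3-gon: [(66.7208, 0) (77, 0) (77, 11.3365)]
10. shoelace: 58.2653

Area of P3's cell: 58.2653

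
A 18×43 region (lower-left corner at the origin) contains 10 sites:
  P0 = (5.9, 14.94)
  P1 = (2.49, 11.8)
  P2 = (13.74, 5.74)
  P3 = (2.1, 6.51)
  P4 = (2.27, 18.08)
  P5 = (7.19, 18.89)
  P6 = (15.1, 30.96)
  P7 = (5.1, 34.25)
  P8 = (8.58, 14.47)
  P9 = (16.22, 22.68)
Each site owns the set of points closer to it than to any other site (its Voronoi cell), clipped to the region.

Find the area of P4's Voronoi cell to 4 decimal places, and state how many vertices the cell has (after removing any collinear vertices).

Area of P4's cell: 47.3053 (5 vertices)

1. box [0,18]×[0,43]: [(0, 0) (18, 0) (18, 43) (0, 43)]
2. ⊥bis P4·P0 via (4.085,16.51): [(0, 11.7875) (18, 32.5964) (18, 43) (0, 43)]  |A|=374.5442
3. ⊥bis P4·P1 via (2.38,14.94): [(0, 14.8566) (2.7378, 14.9525) (18, 32.5964) (18, 43) (0, 43)]  |A|=370.3429
4. ⊥bis P4·P2 via (8.005,11.91): [(0, 14.8566) (2.7378, 14.9525) (18, 32.5964) (18, 43) (0, 43)]  |A|=370.3429
5. ⊥bis P4·P3 via (2.185,12.295): [(0, 14.8566) (2.7378, 14.9525) (18, 32.5964) (18, 43) (0, 43)]  |A|=370.3429
6. ⊥bis P4·P5 via (4.73,18.485): [(0, 14.8566) (2.7378, 14.9525) (4.9, 17.4522) (0.694, 43) (0, 43)]  |A|=81.1348
7. ⊥bis P4·P6 via (8.685,24.52): [(0, 33.1713) (0, 14.8566) (2.7378, 14.9525) (4.9, 17.4522) (2.7657, 30.4163)]  |A|=63.1767
8. ⊥bis P4·P7 via (3.685,26.165): [(0, 26.8099) (0, 14.8566) (2.7378, 14.9525) (4.9, 17.4522) (3.4591, 26.2045)]  |A|=47.3053
9. ⊥bis P4·P8 via (5.425,16.275): [(0, 26.8099) (0, 14.8566) (2.7378, 14.9525) (4.9, 17.4522) (3.4591, 26.2045)]  |A|=47.3053
10. ⊥bis P4·P9 via (9.245,20.38): [(0, 26.8099) (0, 14.8566) (2.7378, 14.9525) (4.9, 17.4522) (3.4591, 26.2045)]  |A|=47.3053
11. canonical 5-gon: [(0, 26.8099) (0, 14.8566) (2.7378, 14.9525) (4.9, 17.4522) (3.4591, 26.2045)]
12. shoelace: 47.3053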